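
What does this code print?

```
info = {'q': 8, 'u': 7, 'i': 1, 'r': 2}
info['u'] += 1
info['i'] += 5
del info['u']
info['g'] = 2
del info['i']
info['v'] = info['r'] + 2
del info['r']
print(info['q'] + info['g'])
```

info['u'] = 7+1 = 8 → {'q': 8, 'u': 8, 'i': 1, 'r': 2}
info['i'] = 1+5 = 6 → {'q': 8, 'u': 8, 'i': 6, 'r': 2}
del 'u' → {'q': 8, 'i': 6, 'r': 2}
info['g'] = 2 → {'q': 8, 'i': 6, 'r': 2, 'g': 2}
del 'i' → {'q': 8, 'r': 2, 'g': 2}
info['v'] = info['r']+2 = 4 → {'q': 8, 'r': 2, 'g': 2, 'v': 4}
del 'r' → {'q': 8, 'g': 2, 'v': 4}
info['q']+info['g'] = 8+2 = 10

10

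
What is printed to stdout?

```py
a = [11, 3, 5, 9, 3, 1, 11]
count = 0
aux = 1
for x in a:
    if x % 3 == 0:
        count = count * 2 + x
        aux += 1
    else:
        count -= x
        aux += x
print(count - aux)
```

-119

x=11: not %3==0, count = 0-11 = -11; aux=12
x=3: %3==0, count = (-11)*2+3 = -19; aux=13
x=5: not %3==0, count = (-19)-5 = -24; aux=18
x=9: %3==0, count = (-24)*2+9 = -39; aux=19
x=3: %3==0, count = (-39)*2+3 = -75; aux=20
x=1: not %3==0, count = (-75)-1 = -76; aux=21
x=11: not %3==0, count = (-76)-11 = -87; aux=32
count-aux = (-87)-32 = -119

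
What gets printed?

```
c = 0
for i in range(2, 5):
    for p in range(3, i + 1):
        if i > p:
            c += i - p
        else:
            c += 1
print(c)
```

3

i=3,p=3: not 3>3, c = 0+1 = 1
i=4,p=3: 4>3, c = 1+1 = 2
i=4,p=4: not 4>4, c = 2+1 = 3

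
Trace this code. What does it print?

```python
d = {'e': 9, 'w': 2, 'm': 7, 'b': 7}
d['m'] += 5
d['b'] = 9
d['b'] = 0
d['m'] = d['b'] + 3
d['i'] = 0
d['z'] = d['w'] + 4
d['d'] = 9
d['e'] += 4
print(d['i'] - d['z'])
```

d['m'] = 7+5 = 12 → {'e': 9, 'w': 2, 'm': 12, 'b': 7}
d['b'] = 9 → {'e': 9, 'w': 2, 'm': 12, 'b': 9}
d['b'] = 0 → {'e': 9, 'w': 2, 'm': 12, 'b': 0}
d['m'] = d['b']+3 = 3 → {'e': 9, 'w': 2, 'm': 3, 'b': 0}
d['i'] = 0 → {'e': 9, 'w': 2, 'm': 3, 'b': 0, 'i': 0}
d['z'] = d['w']+4 = 6 → {'e': 9, 'w': 2, 'm': 3, 'b': 0, 'i': 0, 'z': 6}
d['d'] = 9 → {'e': 9, 'w': 2, 'm': 3, 'b': 0, 'i': 0, 'z': 6, 'd': 9}
d['e'] = 9+4 = 13 → {'e': 13, 'w': 2, 'm': 3, 'b': 0, 'i': 0, 'z': 6, 'd': 9}
d['i']-d['z'] = 0-6 = -6

-6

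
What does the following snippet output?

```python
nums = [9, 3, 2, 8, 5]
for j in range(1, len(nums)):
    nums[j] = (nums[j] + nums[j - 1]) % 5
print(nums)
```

[9, 2, 4, 2, 2]

j=1: nums[1] = (3+9)%5 = 2 → [9, 2, 2, 8, 5]
j=2: nums[2] = (2+2)%5 = 4 → [9, 2, 4, 8, 5]
j=3: nums[3] = (8+4)%5 = 2 → [9, 2, 4, 2, 5]
j=4: nums[4] = (5+2)%5 = 2 → [9, 2, 4, 2, 2]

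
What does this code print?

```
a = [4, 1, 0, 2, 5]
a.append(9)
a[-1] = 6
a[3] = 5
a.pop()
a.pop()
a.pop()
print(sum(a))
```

5

append 9 → [4, 1, 0, 2, 5, 9]
a[-1] = 6 → [4, 1, 0, 2, 5, 6]
a[3] = 5 → [4, 1, 0, 5, 5, 6]
pop() removes 6 → [4, 1, 0, 5, 5]
pop() removes 5 → [4, 1, 0, 5]
pop() removes 5 → [4, 1, 0]
sum = 5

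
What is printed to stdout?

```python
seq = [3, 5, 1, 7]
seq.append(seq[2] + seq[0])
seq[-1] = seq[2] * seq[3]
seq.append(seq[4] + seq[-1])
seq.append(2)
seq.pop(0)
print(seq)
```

append seq[2]+seq[0] = 1+3 = 4 → [3, 5, 1, 7, 4]
seq[-1] = seq[2]*seq[3] = 1*7 = 7 → [3, 5, 1, 7, 7]
append seq[4]+seq[-1] = 7+7 = 14 → [3, 5, 1, 7, 7, 14]
append 2 → [3, 5, 1, 7, 7, 14, 2]
pop(0) removes 3 → [5, 1, 7, 7, 14, 2]

[5, 1, 7, 7, 14, 2]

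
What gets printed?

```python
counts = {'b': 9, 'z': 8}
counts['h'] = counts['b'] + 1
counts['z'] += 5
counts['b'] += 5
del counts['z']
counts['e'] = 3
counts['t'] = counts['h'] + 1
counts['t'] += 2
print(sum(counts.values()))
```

counts['h'] = counts['b']+1 = 10 → {'b': 9, 'z': 8, 'h': 10}
counts['z'] = 8+5 = 13 → {'b': 9, 'z': 13, 'h': 10}
counts['b'] = 9+5 = 14 → {'b': 14, 'z': 13, 'h': 10}
del 'z' → {'b': 14, 'h': 10}
counts['e'] = 3 → {'b': 14, 'h': 10, 'e': 3}
counts['t'] = counts['h']+1 = 11 → {'b': 14, 'h': 10, 'e': 3, 't': 11}
counts['t'] = 11+2 = 13 → {'b': 14, 'h': 10, 'e': 3, 't': 13}
sum of values = 40

40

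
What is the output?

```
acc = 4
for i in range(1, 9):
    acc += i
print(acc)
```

40

i=1: acc = 4+1 = 5
i=2: acc = 5+2 = 7
i=3: acc = 7+3 = 10
i=4: acc = 10+4 = 14
i=5: acc = 14+5 = 19
i=6: acc = 19+6 = 25
i=7: acc = 25+7 = 32
i=8: acc = 32+8 = 40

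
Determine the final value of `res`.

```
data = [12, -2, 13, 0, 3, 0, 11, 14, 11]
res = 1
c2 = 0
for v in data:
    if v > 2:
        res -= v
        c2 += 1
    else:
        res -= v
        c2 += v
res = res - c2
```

v=12: >2, res = 1-12 = -11; c2=1
v=-2: not >2, res = (-11)-(-2) = -9; c2=-1
v=13: >2, res = (-9)-13 = -22; c2=0
v=0: not >2, res = (-22)-0 = -22; c2=0
v=3: >2, res = (-22)-3 = -25; c2=1
v=0: not >2, res = (-25)-0 = -25; c2=1
v=11: >2, res = (-25)-11 = -36; c2=2
v=14: >2, res = (-36)-14 = -50; c2=3
v=11: >2, res = (-50)-11 = -61; c2=4
res-c2 = (-61)-4 = -65

-65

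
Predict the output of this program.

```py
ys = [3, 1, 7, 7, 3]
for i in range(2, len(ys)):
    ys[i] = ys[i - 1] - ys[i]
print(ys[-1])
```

-16

i=2: ys[2] = 1-7 = -6 → [3, 1, -6, 7, 3]
i=3: ys[3] = (-6)-7 = -13 → [3, 1, -6, -13, 3]
i=4: ys[4] = (-13)-3 = -16 → [3, 1, -6, -13, -16]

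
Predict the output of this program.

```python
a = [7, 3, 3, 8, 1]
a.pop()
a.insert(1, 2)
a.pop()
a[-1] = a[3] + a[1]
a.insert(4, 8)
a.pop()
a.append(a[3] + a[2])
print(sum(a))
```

pop() removes 1 → [7, 3, 3, 8]
insert 2 at 1 → [7, 2, 3, 3, 8]
pop() removes 8 → [7, 2, 3, 3]
a[-1] = a[3]+a[1] = 3+2 = 5 → [7, 2, 3, 5]
insert 8 at 4 → [7, 2, 3, 5, 8]
pop() removes 8 → [7, 2, 3, 5]
append a[3]+a[2] = 5+3 = 8 → [7, 2, 3, 5, 8]
sum = 25

25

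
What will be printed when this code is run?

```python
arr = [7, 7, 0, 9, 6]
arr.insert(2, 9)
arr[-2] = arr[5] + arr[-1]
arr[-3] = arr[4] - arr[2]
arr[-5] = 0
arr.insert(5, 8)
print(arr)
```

[7, 0, 9, 3, 12, 8, 6]

insert 9 at 2 → [7, 7, 9, 0, 9, 6]
arr[-2] = arr[5]+arr[-1] = 6+6 = 12 → [7, 7, 9, 0, 12, 6]
arr[-3] = arr[4]-arr[2] = 12-9 = 3 → [7, 7, 9, 3, 12, 6]
arr[-5] = 0 → [7, 0, 9, 3, 12, 6]
insert 8 at 5 → [7, 0, 9, 3, 12, 8, 6]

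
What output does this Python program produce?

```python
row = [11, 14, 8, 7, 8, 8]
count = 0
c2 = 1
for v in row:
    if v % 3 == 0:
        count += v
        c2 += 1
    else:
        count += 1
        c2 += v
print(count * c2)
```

342

v=11: not %3==0, count = 0+1 = 1; c2=12
v=14: not %3==0, count = 1+1 = 2; c2=26
v=8: not %3==0, count = 2+1 = 3; c2=34
v=7: not %3==0, count = 3+1 = 4; c2=41
v=8: not %3==0, count = 4+1 = 5; c2=49
v=8: not %3==0, count = 5+1 = 6; c2=57
count*c2 = 6*57 = 342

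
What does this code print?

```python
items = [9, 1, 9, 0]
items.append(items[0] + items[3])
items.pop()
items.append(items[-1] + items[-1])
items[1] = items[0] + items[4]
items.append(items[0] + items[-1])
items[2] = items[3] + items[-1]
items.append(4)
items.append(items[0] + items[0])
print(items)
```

append items[0]+items[3] = 9+0 = 9 → [9, 1, 9, 0, 9]
pop() removes 9 → [9, 1, 9, 0]
append items[-1]+items[-1] = 0+0 = 0 → [9, 1, 9, 0, 0]
items[1] = items[0]+items[4] = 9+0 = 9 → [9, 9, 9, 0, 0]
append items[0]+items[-1] = 9+0 = 9 → [9, 9, 9, 0, 0, 9]
items[2] = items[3]+items[-1] = 0+9 = 9 → [9, 9, 9, 0, 0, 9]
append 4 → [9, 9, 9, 0, 0, 9, 4]
append items[0]+items[0] = 9+9 = 18 → [9, 9, 9, 0, 0, 9, 4, 18]

[9, 9, 9, 0, 0, 9, 4, 18]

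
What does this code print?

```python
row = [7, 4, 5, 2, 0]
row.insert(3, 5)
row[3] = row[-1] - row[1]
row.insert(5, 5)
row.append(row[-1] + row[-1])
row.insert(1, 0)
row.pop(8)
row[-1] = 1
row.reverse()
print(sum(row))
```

20

insert 5 at 3 → [7, 4, 5, 5, 2, 0]
row[3] = row[-1]-row[1] = 0-4 = -4 → [7, 4, 5, -4, 2, 0]
insert 5 at 5 → [7, 4, 5, -4, 2, 5, 0]
append row[-1]+row[-1] = 0+0 = 0 → [7, 4, 5, -4, 2, 5, 0, 0]
insert 0 at 1 → [7, 0, 4, 5, -4, 2, 5, 0, 0]
pop(8) removes 0 → [7, 0, 4, 5, -4, 2, 5, 0]
row[-1] = 1 → [7, 0, 4, 5, -4, 2, 5, 1]
reverse → [1, 5, 2, -4, 5, 4, 0, 7]
sum = 20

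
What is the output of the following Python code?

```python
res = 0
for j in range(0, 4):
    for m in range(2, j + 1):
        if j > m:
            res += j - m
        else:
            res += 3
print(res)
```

j=2,m=2: not 2>2, res = 0+3 = 3
j=3,m=2: 3>2, res = 3+1 = 4
j=3,m=3: not 3>3, res = 4+3 = 7

7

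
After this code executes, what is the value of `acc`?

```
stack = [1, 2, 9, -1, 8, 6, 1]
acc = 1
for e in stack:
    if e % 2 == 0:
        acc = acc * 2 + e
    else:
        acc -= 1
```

e=1: not even, acc = 1-1 = 0
e=2: even, acc = 0*2+2 = 2
e=9: not even, acc = 2-1 = 1
e=-1: not even, acc = 1-1 = 0
e=8: even, acc = 0*2+8 = 8
e=6: even, acc = 8*2+6 = 22
e=1: not even, acc = 22-1 = 21

21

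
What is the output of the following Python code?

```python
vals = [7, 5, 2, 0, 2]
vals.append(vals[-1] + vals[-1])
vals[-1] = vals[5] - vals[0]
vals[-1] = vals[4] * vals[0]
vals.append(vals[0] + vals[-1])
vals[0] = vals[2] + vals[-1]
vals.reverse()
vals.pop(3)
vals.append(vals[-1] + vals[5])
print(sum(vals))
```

append vals[-1]+vals[-1] = 2+2 = 4 → [7, 5, 2, 0, 2, 4]
vals[-1] = vals[5]-vals[0] = 4-7 = -3 → [7, 5, 2, 0, 2, -3]
vals[-1] = vals[4]*vals[0] = 2*7 = 14 → [7, 5, 2, 0, 2, 14]
append vals[0]+vals[-1] = 7+14 = 21 → [7, 5, 2, 0, 2, 14, 21]
vals[0] = vals[2]+vals[-1] = 2+21 = 23 → [23, 5, 2, 0, 2, 14, 21]
reverse → [21, 14, 2, 0, 2, 5, 23]
pop(3) removes 0 → [21, 14, 2, 2, 5, 23]
append vals[-1]+vals[5] = 23+23 = 46 → [21, 14, 2, 2, 5, 23, 46]
sum = 113

113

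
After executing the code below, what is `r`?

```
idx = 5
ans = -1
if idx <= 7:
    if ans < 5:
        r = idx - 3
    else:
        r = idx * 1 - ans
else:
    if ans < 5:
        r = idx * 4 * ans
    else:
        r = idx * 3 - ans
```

idx=5, ans=-1
idx <= 7 is True; ans < 5 is True
→ r = idx - 3 = 2

2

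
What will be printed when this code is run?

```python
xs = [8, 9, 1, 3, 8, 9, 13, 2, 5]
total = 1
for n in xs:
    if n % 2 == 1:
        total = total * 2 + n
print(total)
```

459

n=8: not odd
n=9: odd, total = 1*2+9 = 11
n=1: odd, total = 11*2+1 = 23
n=3: odd, total = 23*2+3 = 49
n=8: not odd
n=9: odd, total = 49*2+9 = 107
n=13: odd, total = 107*2+13 = 227
n=2: not odd
n=5: odd, total = 227*2+5 = 459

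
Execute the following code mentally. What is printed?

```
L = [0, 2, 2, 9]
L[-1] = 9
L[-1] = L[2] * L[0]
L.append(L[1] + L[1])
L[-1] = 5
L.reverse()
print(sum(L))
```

L[-1] = 9 → [0, 2, 2, 9]
L[-1] = L[2]*L[0] = 2*0 = 0 → [0, 2, 2, 0]
append L[1]+L[1] = 2+2 = 4 → [0, 2, 2, 0, 4]
L[-1] = 5 → [0, 2, 2, 0, 5]
reverse → [5, 0, 2, 2, 0]
sum = 9

9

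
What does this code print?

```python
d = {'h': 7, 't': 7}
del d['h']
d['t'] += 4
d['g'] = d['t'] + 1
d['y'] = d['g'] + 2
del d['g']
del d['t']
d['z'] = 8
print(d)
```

{'y': 14, 'z': 8}

del 'h' → {'t': 7}
d['t'] = 7+4 = 11 → {'t': 11}
d['g'] = d['t']+1 = 12 → {'t': 11, 'g': 12}
d['y'] = d['g']+2 = 14 → {'t': 11, 'g': 12, 'y': 14}
del 'g' → {'t': 11, 'y': 14}
del 't' → {'y': 14}
d['z'] = 8 → {'y': 14, 'z': 8}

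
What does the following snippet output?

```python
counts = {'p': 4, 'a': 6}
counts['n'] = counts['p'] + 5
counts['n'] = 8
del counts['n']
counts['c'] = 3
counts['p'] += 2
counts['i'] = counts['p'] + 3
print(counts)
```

{'p': 6, 'a': 6, 'c': 3, 'i': 9}

counts['n'] = counts['p']+5 = 9 → {'p': 4, 'a': 6, 'n': 9}
counts['n'] = 8 → {'p': 4, 'a': 6, 'n': 8}
del 'n' → {'p': 4, 'a': 6}
counts['c'] = 3 → {'p': 4, 'a': 6, 'c': 3}
counts['p'] = 4+2 = 6 → {'p': 6, 'a': 6, 'c': 3}
counts['i'] = counts['p']+3 = 9 → {'p': 6, 'a': 6, 'c': 3, 'i': 9}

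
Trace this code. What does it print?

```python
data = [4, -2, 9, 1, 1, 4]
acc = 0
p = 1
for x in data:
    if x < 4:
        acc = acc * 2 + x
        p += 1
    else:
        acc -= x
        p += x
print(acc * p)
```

x=4: not <4, acc = 0-4 = -4; p=5
x=-2: <4, acc = (-4)*2+(-2) = -10; p=6
x=9: not <4, acc = (-10)-9 = -19; p=15
x=1: <4, acc = (-19)*2+1 = -37; p=16
x=1: <4, acc = (-37)*2+1 = -73; p=17
x=4: not <4, acc = (-73)-4 = -77; p=21
acc*p = (-77)*21 = -1617

-1617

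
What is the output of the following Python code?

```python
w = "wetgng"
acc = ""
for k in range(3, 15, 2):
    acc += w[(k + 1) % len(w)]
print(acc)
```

k=3: add w[4]='n' → 'n'
k=5: add w[0]='w' → 'nw'
k=7: add w[2]='t' → 'nwt'
k=9: add w[4]='n' → 'nwtn'
k=11: add w[0]='w' → 'nwtnw'
k=13: add w[2]='t' → 'nwtnwt'

nwtnwt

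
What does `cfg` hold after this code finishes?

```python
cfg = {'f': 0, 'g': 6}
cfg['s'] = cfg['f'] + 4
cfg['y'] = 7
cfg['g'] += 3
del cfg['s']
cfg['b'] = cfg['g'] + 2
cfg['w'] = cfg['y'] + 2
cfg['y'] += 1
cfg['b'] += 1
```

{'f': 0, 'g': 9, 'y': 8, 'b': 12, 'w': 9}

cfg['s'] = cfg['f']+4 = 4 → {'f': 0, 'g': 6, 's': 4}
cfg['y'] = 7 → {'f': 0, 'g': 6, 's': 4, 'y': 7}
cfg['g'] = 6+3 = 9 → {'f': 0, 'g': 9, 's': 4, 'y': 7}
del 's' → {'f': 0, 'g': 9, 'y': 7}
cfg['b'] = cfg['g']+2 = 11 → {'f': 0, 'g': 9, 'y': 7, 'b': 11}
cfg['w'] = cfg['y']+2 = 9 → {'f': 0, 'g': 9, 'y': 7, 'b': 11, 'w': 9}
cfg['y'] = 7+1 = 8 → {'f': 0, 'g': 9, 'y': 8, 'b': 11, 'w': 9}
cfg['b'] = 11+1 = 12 → {'f': 0, 'g': 9, 'y': 8, 'b': 12, 'w': 9}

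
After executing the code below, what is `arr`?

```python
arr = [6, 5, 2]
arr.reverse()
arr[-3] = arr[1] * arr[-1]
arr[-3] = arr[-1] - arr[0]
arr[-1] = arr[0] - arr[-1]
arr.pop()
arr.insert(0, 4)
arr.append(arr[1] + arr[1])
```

reverse → [2, 5, 6]
arr[-3] = arr[1]*arr[-1] = 5*6 = 30 → [30, 5, 6]
arr[-3] = arr[-1]-arr[0] = 6-30 = -24 → [-24, 5, 6]
arr[-1] = arr[0]-arr[-1] = (-24)-6 = -30 → [-24, 5, -30]
pop() removes -30 → [-24, 5]
insert 4 at 0 → [4, -24, 5]
append arr[1]+arr[1] = (-24)+(-24) = -48 → [4, -24, 5, -48]

[4, -24, 5, -48]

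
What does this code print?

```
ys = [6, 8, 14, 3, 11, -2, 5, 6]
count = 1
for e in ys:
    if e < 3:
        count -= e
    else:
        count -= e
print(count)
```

-50

e=6: not <3, count = 1-6 = -5
e=8: not <3, count = (-5)-8 = -13
e=14: not <3, count = (-13)-14 = -27
e=3: not <3, count = (-27)-3 = -30
e=11: not <3, count = (-30)-11 = -41
e=-2: <3, count = (-41)-(-2) = -39
e=5: not <3, count = (-39)-5 = -44
e=6: not <3, count = (-44)-6 = -50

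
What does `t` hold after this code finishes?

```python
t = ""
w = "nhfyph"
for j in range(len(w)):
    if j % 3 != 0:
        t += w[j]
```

'hfph'

j=0: skip
j=1: add 'h' → 'h'
j=2: add 'f' → 'hf'
j=3: skip
j=4: add 'p' → 'hfp'
j=5: add 'h' → 'hfph'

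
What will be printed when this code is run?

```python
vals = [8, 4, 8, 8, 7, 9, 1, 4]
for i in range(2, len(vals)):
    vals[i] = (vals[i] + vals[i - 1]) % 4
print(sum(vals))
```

17

i=2: vals[2] = (8+4)%4 = 0 → [8, 4, 0, 8, 7, 9, 1, 4]
i=3: vals[3] = (8+0)%4 = 0 → [8, 4, 0, 0, 7, 9, 1, 4]
i=4: vals[4] = (7+0)%4 = 3 → [8, 4, 0, 0, 3, 9, 1, 4]
i=5: vals[5] = (9+3)%4 = 0 → [8, 4, 0, 0, 3, 0, 1, 4]
i=6: vals[6] = (1+0)%4 = 1 → [8, 4, 0, 0, 3, 0, 1, 4]
i=7: vals[7] = (4+1)%4 = 1 → [8, 4, 0, 0, 3, 0, 1, 1]
sum = 17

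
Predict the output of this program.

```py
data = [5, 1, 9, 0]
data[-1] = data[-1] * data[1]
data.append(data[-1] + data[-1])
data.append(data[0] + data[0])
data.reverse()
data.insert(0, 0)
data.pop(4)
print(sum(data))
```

16

data[-1] = data[-1]*data[1] = 0*1 = 0 → [5, 1, 9, 0]
append data[-1]+data[-1] = 0+0 = 0 → [5, 1, 9, 0, 0]
append data[0]+data[0] = 5+5 = 10 → [5, 1, 9, 0, 0, 10]
reverse → [10, 0, 0, 9, 1, 5]
insert 0 at 0 → [0, 10, 0, 0, 9, 1, 5]
pop(4) removes 9 → [0, 10, 0, 0, 1, 5]
sum = 16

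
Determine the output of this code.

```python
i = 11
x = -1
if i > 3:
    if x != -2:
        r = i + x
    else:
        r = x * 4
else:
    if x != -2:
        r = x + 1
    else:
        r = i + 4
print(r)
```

10

i=11, x=-1
i > 3 is True; x != -2 is True
→ r = i + x = 10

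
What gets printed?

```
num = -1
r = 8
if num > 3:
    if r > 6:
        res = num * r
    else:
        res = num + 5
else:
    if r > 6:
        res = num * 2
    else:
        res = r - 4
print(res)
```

-2

num=-1, r=8
num > 3 is False; r > 6 is True
→ res = num * 2 = -2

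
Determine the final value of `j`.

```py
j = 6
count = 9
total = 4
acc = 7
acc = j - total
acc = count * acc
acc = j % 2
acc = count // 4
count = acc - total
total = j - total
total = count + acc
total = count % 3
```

acc = 6-4 = 2
acc = 9*2 = 18
acc = 6%2 = 0
acc = 9//4 = 2
count = 2-4 = -2
total = 6-4 = 2
total = (-2)+2 = 0
total = (-2)%3 = 1

6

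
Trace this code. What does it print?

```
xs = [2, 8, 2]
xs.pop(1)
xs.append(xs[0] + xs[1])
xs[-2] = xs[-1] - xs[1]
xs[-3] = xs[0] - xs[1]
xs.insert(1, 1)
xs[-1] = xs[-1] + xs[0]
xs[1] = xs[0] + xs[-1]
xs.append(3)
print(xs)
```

[0, 4, 2, 4, 3]

pop(1) removes 8 → [2, 2]
append xs[0]+xs[1] = 2+2 = 4 → [2, 2, 4]
xs[-2] = xs[-1]-xs[1] = 4-2 = 2 → [2, 2, 4]
xs[-3] = xs[0]-xs[1] = 2-2 = 0 → [0, 2, 4]
insert 1 at 1 → [0, 1, 2, 4]
xs[-1] = xs[-1]+xs[0] = 4+0 = 4 → [0, 1, 2, 4]
xs[1] = xs[0]+xs[-1] = 0+4 = 4 → [0, 4, 2, 4]
append 3 → [0, 4, 2, 4, 3]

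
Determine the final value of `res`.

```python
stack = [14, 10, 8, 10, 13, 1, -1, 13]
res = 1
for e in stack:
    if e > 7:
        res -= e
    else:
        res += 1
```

e=14: >7, res = 1-14 = -13
e=10: >7, res = (-13)-10 = -23
e=8: >7, res = (-23)-8 = -31
e=10: >7, res = (-31)-10 = -41
e=13: >7, res = (-41)-13 = -54
e=1: not >7, res = (-54)+1 = -53
e=-1: not >7, res = (-53)+1 = -52
e=13: >7, res = (-52)-13 = -65

-65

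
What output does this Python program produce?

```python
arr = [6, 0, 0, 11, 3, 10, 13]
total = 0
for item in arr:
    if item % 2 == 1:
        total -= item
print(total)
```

item=6: not odd
item=0: not odd
item=0: not odd
item=11: odd, total = 0-11 = -11
item=3: odd, total = (-11)-3 = -14
item=10: not odd
item=13: odd, total = (-14)-13 = -27

-27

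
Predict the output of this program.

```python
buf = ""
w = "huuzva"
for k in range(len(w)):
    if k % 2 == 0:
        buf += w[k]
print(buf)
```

k=0: add 'h' → 'h'
k=1: skip
k=2: add 'u' → 'hu'
k=3: skip
k=4: add 'v' → 'huv'
k=5: skip

huv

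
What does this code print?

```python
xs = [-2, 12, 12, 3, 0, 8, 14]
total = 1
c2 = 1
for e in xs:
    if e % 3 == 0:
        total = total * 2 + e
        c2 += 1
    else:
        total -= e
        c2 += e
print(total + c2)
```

201

e=-2: not %3==0, total = 1-(-2) = 3; c2=-1
e=12: %3==0, total = 3*2+12 = 18; c2=0
e=12: %3==0, total = 18*2+12 = 48; c2=1
e=3: %3==0, total = 48*2+3 = 99; c2=2
e=0: %3==0, total = 99*2+0 = 198; c2=3
e=8: not %3==0, total = 198-8 = 190; c2=11
e=14: not %3==0, total = 190-14 = 176; c2=25
total+c2 = 176+25 = 201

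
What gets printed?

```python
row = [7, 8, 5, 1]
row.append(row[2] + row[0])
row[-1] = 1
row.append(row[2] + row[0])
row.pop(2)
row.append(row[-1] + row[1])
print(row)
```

[7, 8, 1, 1, 12, 20]

append row[2]+row[0] = 5+7 = 12 → [7, 8, 5, 1, 12]
row[-1] = 1 → [7, 8, 5, 1, 1]
append row[2]+row[0] = 5+7 = 12 → [7, 8, 5, 1, 1, 12]
pop(2) removes 5 → [7, 8, 1, 1, 12]
append row[-1]+row[1] = 12+8 = 20 → [7, 8, 1, 1, 12, 20]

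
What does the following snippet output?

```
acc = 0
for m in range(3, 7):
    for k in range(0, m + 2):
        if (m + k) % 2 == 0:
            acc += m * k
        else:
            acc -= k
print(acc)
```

m=3,k=0: odd sum, acc = 0-0 = 0
m=3,k=1: even sum, acc = 0+3 = 3
m=3,k=2: odd sum, acc = 3-2 = 1
m=3,k=3: even sum, acc = 1+9 = 10
m=3,k=4: odd sum, acc = 10-4 = 6
m=4,k=0: even sum, acc = 6+0 = 6
m=4,k=1: odd sum, acc = 6-1 = 5
m=4,k=2: even sum, acc = 5+8 = 13
m=4,k=3: odd sum, acc = 13-3 = 10
m=4,k=4: even sum, acc = 10+16 = 26
m=4,k=5: odd sum, acc = 26-5 = 21
m=5,k=0: odd sum, acc = 21-0 = 21
m=5,k=1: even sum, acc = 21+5 = 26
m=5,k=2: odd sum, acc = 26-2 = 24
m=5,k=3: even sum, acc = 24+15 = 39
m=5,k=4: odd sum, acc = 39-4 = 35
m=5,k=5: even sum, acc = 35+25 = 60
m=5,k=6: odd sum, acc = 60-6 = 54
m=6,k=0: even sum, acc = 54+0 = 54
m=6,k=1: odd sum, acc = 54-1 = 53
m=6,k=2: even sum, acc = 53+12 = 65
m=6,k=3: odd sum, acc = 65-3 = 62
m=6,k=4: even sum, acc = 62+24 = 86
m=6,k=5: odd sum, acc = 86-5 = 81
m=6,k=6: even sum, acc = 81+36 = 117
m=6,k=7: odd sum, acc = 117-7 = 110

110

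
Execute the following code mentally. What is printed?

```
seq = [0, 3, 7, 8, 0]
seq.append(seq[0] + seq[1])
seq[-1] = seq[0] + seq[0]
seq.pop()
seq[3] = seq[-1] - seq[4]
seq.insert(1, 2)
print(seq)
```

[0, 2, 3, 7, 0, 0]

append seq[0]+seq[1] = 0+3 = 3 → [0, 3, 7, 8, 0, 3]
seq[-1] = seq[0]+seq[0] = 0+0 = 0 → [0, 3, 7, 8, 0, 0]
pop() removes 0 → [0, 3, 7, 8, 0]
seq[3] = seq[-1]-seq[4] = 0-0 = 0 → [0, 3, 7, 0, 0]
insert 2 at 1 → [0, 2, 3, 7, 0, 0]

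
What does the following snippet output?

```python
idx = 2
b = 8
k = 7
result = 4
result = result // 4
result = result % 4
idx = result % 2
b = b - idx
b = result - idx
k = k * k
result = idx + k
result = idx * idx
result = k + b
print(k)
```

49

result = 4//4 = 1
result = 1%4 = 1
idx = 1%2 = 1
b = 8-1 = 7
b = 1-1 = 0
k = 7*7 = 49
result = 1+49 = 50
result = 1*1 = 1
result = 49+0 = 49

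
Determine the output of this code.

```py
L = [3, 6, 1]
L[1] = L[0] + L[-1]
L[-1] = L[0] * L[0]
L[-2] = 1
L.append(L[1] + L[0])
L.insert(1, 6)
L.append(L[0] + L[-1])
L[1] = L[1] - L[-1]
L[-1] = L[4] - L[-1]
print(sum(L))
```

L[1] = L[0]+L[-1] = 3+1 = 4 → [3, 4, 1]
L[-1] = L[0]*L[0] = 3*3 = 9 → [3, 4, 9]
L[-2] = 1 → [3, 1, 9]
append L[1]+L[0] = 1+3 = 4 → [3, 1, 9, 4]
insert 6 at 1 → [3, 6, 1, 9, 4]
append L[0]+L[-1] = 3+4 = 7 → [3, 6, 1, 9, 4, 7]
L[1] = L[1]-L[-1] = 6-7 = -1 → [3, -1, 1, 9, 4, 7]
L[-1] = L[4]-L[-1] = 4-7 = -3 → [3, -1, 1, 9, 4, -3]
sum = 13

13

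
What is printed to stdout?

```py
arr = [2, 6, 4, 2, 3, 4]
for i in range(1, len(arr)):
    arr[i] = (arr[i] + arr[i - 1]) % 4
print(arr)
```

[2, 0, 0, 2, 1, 1]

i=1: arr[1] = (6+2)%4 = 0 → [2, 0, 4, 2, 3, 4]
i=2: arr[2] = (4+0)%4 = 0 → [2, 0, 0, 2, 3, 4]
i=3: arr[3] = (2+0)%4 = 2 → [2, 0, 0, 2, 3, 4]
i=4: arr[4] = (3+2)%4 = 1 → [2, 0, 0, 2, 1, 4]
i=5: arr[5] = (4+1)%4 = 1 → [2, 0, 0, 2, 1, 1]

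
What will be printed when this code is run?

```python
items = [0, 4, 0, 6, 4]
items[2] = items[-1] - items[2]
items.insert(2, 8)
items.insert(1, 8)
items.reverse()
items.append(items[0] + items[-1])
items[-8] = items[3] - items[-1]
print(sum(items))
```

38

items[2] = items[-1]-items[2] = 4-0 = 4 → [0, 4, 4, 6, 4]
insert 8 at 2 → [0, 4, 8, 4, 6, 4]
insert 8 at 1 → [0, 8, 4, 8, 4, 6, 4]
reverse → [4, 6, 4, 8, 4, 8, 0]
append items[0]+items[-1] = 4+0 = 4 → [4, 6, 4, 8, 4, 8, 0, 4]
items[-8] = items[3]-items[-1] = 8-4 = 4 → [4, 6, 4, 8, 4, 8, 0, 4]
sum = 38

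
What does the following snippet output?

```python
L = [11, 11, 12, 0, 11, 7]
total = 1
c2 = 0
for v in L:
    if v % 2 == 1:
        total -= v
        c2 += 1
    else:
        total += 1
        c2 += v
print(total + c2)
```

v=11: odd, total = 1-11 = -10; c2=1
v=11: odd, total = (-10)-11 = -21; c2=2
v=12: not odd, total = (-21)+1 = -20; c2=14
v=0: not odd, total = (-20)+1 = -19; c2=14
v=11: odd, total = (-19)-11 = -30; c2=15
v=7: odd, total = (-30)-7 = -37; c2=16
total+c2 = (-37)+16 = -21

-21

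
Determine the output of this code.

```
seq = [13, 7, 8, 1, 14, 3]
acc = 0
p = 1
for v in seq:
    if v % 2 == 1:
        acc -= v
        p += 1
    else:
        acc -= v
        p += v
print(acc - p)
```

-73

v=13: odd, acc = 0-13 = -13; p=2
v=7: odd, acc = (-13)-7 = -20; p=3
v=8: not odd, acc = (-20)-8 = -28; p=11
v=1: odd, acc = (-28)-1 = -29; p=12
v=14: not odd, acc = (-29)-14 = -43; p=26
v=3: odd, acc = (-43)-3 = -46; p=27
acc-p = (-46)-27 = -73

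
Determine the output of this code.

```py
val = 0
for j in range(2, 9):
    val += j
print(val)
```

35

j=2: val = 0+2 = 2
j=3: val = 2+3 = 5
j=4: val = 5+4 = 9
j=5: val = 9+5 = 14
j=6: val = 14+6 = 20
j=7: val = 20+7 = 27
j=8: val = 27+8 = 35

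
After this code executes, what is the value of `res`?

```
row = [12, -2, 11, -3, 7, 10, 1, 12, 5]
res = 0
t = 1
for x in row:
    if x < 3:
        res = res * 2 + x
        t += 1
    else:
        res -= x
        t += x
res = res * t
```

x=12: not <3, res = 0-12 = -12; t=13
x=-2: <3, res = (-12)*2+(-2) = -26; t=14
x=11: not <3, res = (-26)-11 = -37; t=25
x=-3: <3, res = (-37)*2+(-3) = -77; t=26
x=7: not <3, res = (-77)-7 = -84; t=33
x=10: not <3, res = (-84)-10 = -94; t=43
x=1: <3, res = (-94)*2+1 = -187; t=44
x=12: not <3, res = (-187)-12 = -199; t=56
x=5: not <3, res = (-199)-5 = -204; t=61
res*t = (-204)*61 = -12444

-12444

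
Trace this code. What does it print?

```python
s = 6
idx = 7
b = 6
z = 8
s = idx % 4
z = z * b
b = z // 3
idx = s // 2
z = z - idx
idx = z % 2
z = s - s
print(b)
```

16

s = 7%4 = 3
z = 8*6 = 48
b = 48//3 = 16
idx = 3//2 = 1
z = 48-1 = 47
idx = 47%2 = 1
z = 3-3 = 0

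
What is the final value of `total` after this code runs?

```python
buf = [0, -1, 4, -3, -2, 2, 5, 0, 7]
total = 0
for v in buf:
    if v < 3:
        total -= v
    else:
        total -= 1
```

1

v=0: <3, total = 0-0 = 0
v=-1: <3, total = 0-(-1) = 1
v=4: not <3, total = 1-1 = 0
v=-3: <3, total = 0-(-3) = 3
v=-2: <3, total = 3-(-2) = 5
v=2: <3, total = 5-2 = 3
v=5: not <3, total = 3-1 = 2
v=0: <3, total = 2-0 = 2
v=7: not <3, total = 2-1 = 1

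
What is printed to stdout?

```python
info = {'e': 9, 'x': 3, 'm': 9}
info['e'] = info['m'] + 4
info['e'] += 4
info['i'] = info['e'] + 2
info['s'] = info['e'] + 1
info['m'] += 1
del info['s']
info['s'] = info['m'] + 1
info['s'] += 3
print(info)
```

{'e': 17, 'x': 3, 'm': 10, 'i': 19, 's': 14}

info['e'] = info['m']+4 = 13 → {'e': 13, 'x': 3, 'm': 9}
info['e'] = 13+4 = 17 → {'e': 17, 'x': 3, 'm': 9}
info['i'] = info['e']+2 = 19 → {'e': 17, 'x': 3, 'm': 9, 'i': 19}
info['s'] = info['e']+1 = 18 → {'e': 17, 'x': 3, 'm': 9, 'i': 19, 's': 18}
info['m'] = 9+1 = 10 → {'e': 17, 'x': 3, 'm': 10, 'i': 19, 's': 18}
del 's' → {'e': 17, 'x': 3, 'm': 10, 'i': 19}
info['s'] = info['m']+1 = 11 → {'e': 17, 'x': 3, 'm': 10, 'i': 19, 's': 11}
info['s'] = 11+3 = 14 → {'e': 17, 'x': 3, 'm': 10, 'i': 19, 's': 14}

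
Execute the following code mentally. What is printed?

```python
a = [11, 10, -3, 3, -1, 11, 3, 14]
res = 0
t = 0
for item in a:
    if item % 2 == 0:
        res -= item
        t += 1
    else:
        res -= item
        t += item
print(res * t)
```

item=11: not even, res = 0-11 = -11; t=11
item=10: even, res = (-11)-10 = -21; t=12
item=-3: not even, res = (-21)-(-3) = -18; t=9
item=3: not even, res = (-18)-3 = -21; t=12
item=-1: not even, res = (-21)-(-1) = -20; t=11
item=11: not even, res = (-20)-11 = -31; t=22
item=3: not even, res = (-31)-3 = -34; t=25
item=14: even, res = (-34)-14 = -48; t=26
res*t = (-48)*26 = -1248

-1248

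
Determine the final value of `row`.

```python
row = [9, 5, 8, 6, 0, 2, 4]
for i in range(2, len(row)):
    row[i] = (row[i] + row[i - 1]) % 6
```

[9, 5, 1, 1, 1, 3, 1]

i=2: row[2] = (8+5)%6 = 1 → [9, 5, 1, 6, 0, 2, 4]
i=3: row[3] = (6+1)%6 = 1 → [9, 5, 1, 1, 0, 2, 4]
i=4: row[4] = (0+1)%6 = 1 → [9, 5, 1, 1, 1, 2, 4]
i=5: row[5] = (2+1)%6 = 3 → [9, 5, 1, 1, 1, 3, 4]
i=6: row[6] = (4+3)%6 = 1 → [9, 5, 1, 1, 1, 3, 1]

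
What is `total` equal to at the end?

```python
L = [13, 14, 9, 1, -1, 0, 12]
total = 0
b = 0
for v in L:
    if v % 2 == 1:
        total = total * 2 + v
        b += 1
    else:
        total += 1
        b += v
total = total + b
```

181

v=13: odd, total = 0*2+13 = 13; b=1
v=14: not odd, total = 13+1 = 14; b=15
v=9: odd, total = 14*2+9 = 37; b=16
v=1: odd, total = 37*2+1 = 75; b=17
v=-1: odd, total = 75*2+(-1) = 149; b=18
v=0: not odd, total = 149+1 = 150; b=18
v=12: not odd, total = 150+1 = 151; b=30
total+b = 151+30 = 181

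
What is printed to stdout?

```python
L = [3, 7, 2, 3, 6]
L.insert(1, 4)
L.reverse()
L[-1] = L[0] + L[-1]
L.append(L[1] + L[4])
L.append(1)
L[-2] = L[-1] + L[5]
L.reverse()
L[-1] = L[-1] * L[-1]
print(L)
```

[1, 10, 9, 4, 7, 2, 3, 36]

insert 4 at 1 → [3, 4, 7, 2, 3, 6]
reverse → [6, 3, 2, 7, 4, 3]
L[-1] = L[0]+L[-1] = 6+3 = 9 → [6, 3, 2, 7, 4, 9]
append L[1]+L[4] = 3+4 = 7 → [6, 3, 2, 7, 4, 9, 7]
append 1 → [6, 3, 2, 7, 4, 9, 7, 1]
L[-2] = L[-1]+L[5] = 1+9 = 10 → [6, 3, 2, 7, 4, 9, 10, 1]
reverse → [1, 10, 9, 4, 7, 2, 3, 6]
L[-1] = L[-1]*L[-1] = 6*6 = 36 → [1, 10, 9, 4, 7, 2, 3, 36]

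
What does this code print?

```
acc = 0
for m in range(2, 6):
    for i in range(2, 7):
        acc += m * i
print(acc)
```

m=2,i=2: acc = 0+4 = 4
m=2,i=3: acc = 4+6 = 10
m=2,i=4: acc = 10+8 = 18
m=2,i=5: acc = 18+10 = 28
m=2,i=6: acc = 28+12 = 40
m=3,i=2: acc = 40+6 = 46
m=3,i=3: acc = 46+9 = 55
m=3,i=4: acc = 55+12 = 67
m=3,i=5: acc = 67+15 = 82
m=3,i=6: acc = 82+18 = 100
m=4,i=2: acc = 100+8 = 108
m=4,i=3: acc = 108+12 = 120
m=4,i=4: acc = 120+16 = 136
m=4,i=5: acc = 136+20 = 156
m=4,i=6: acc = 156+24 = 180
m=5,i=2: acc = 180+10 = 190
m=5,i=3: acc = 190+15 = 205
m=5,i=4: acc = 205+20 = 225
m=5,i=5: acc = 225+25 = 250
m=5,i=6: acc = 250+30 = 280

280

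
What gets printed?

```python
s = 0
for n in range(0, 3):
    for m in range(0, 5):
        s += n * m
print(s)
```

n=0,m=0: s = 0+0 = 0
n=0,m=1: s = 0+0 = 0
n=0,m=2: s = 0+0 = 0
n=0,m=3: s = 0+0 = 0
n=0,m=4: s = 0+0 = 0
n=1,m=0: s = 0+0 = 0
n=1,m=1: s = 0+1 = 1
n=1,m=2: s = 1+2 = 3
n=1,m=3: s = 3+3 = 6
n=1,m=4: s = 6+4 = 10
n=2,m=0: s = 10+0 = 10
n=2,m=1: s = 10+2 = 12
n=2,m=2: s = 12+4 = 16
n=2,m=3: s = 16+6 = 22
n=2,m=4: s = 22+8 = 30

30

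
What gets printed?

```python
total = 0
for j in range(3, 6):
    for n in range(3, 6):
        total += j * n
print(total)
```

j=3,n=3: total = 0+9 = 9
j=3,n=4: total = 9+12 = 21
j=3,n=5: total = 21+15 = 36
j=4,n=3: total = 36+12 = 48
j=4,n=4: total = 48+16 = 64
j=4,n=5: total = 64+20 = 84
j=5,n=3: total = 84+15 = 99
j=5,n=4: total = 99+20 = 119
j=5,n=5: total = 119+25 = 144

144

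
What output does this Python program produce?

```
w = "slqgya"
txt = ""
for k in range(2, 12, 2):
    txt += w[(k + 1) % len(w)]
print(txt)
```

k=2: add w[3]='g' → 'g'
k=4: add w[5]='a' → 'ga'
k=6: add w[1]='l' → 'gal'
k=8: add w[3]='g' → 'galg'
k=10: add w[5]='a' → 'galga'

galga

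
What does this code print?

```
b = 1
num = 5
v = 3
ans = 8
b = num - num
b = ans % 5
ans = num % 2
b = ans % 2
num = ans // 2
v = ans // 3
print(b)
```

1

b = 5-5 = 0
b = 8%5 = 3
ans = 5%2 = 1
b = 1%2 = 1
num = 1//2 = 0
v = 1//3 = 0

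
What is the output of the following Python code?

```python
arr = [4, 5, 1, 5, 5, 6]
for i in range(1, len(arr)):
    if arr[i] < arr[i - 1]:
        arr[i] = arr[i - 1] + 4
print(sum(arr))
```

69

i=1: 5>=4, unchanged → [4, 5, 1, 5, 5, 6]
i=2: 1<5, arr[2] = 5+4 = 9 → [4, 5, 9, 5, 5, 6]
i=3: 5<9, arr[3] = 9+4 = 13 → [4, 5, 9, 13, 5, 6]
i=4: 5<13, arr[4] = 13+4 = 17 → [4, 5, 9, 13, 17, 6]
i=5: 6<17, arr[5] = 17+4 = 21 → [4, 5, 9, 13, 17, 21]
sum = 69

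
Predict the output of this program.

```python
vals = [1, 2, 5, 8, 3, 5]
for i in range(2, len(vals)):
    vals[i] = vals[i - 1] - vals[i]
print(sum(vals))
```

-44

i=2: vals[2] = 2-5 = -3 → [1, 2, -3, 8, 3, 5]
i=3: vals[3] = (-3)-8 = -11 → [1, 2, -3, -11, 3, 5]
i=4: vals[4] = (-11)-3 = -14 → [1, 2, -3, -11, -14, 5]
i=5: vals[5] = (-14)-5 = -19 → [1, 2, -3, -11, -14, -19]
sum = -44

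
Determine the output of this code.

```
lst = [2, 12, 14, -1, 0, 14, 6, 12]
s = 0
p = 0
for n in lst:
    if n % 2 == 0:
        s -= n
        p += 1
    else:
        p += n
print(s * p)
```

n=2: even, s = 0-2 = -2; p=1
n=12: even, s = (-2)-12 = -14; p=2
n=14: even, s = (-14)-14 = -28; p=3
n=-1: not even; p=2
n=0: even, s = (-28)-0 = -28; p=3
n=14: even, s = (-28)-14 = -42; p=4
n=6: even, s = (-42)-6 = -48; p=5
n=12: even, s = (-48)-12 = -60; p=6
s*p = (-60)*6 = -360

-360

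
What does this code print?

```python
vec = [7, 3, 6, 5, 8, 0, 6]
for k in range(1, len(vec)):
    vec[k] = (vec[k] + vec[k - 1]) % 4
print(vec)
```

k=1: vec[1] = (3+7)%4 = 2 → [7, 2, 6, 5, 8, 0, 6]
k=2: vec[2] = (6+2)%4 = 0 → [7, 2, 0, 5, 8, 0, 6]
k=3: vec[3] = (5+0)%4 = 1 → [7, 2, 0, 1, 8, 0, 6]
k=4: vec[4] = (8+1)%4 = 1 → [7, 2, 0, 1, 1, 0, 6]
k=5: vec[5] = (0+1)%4 = 1 → [7, 2, 0, 1, 1, 1, 6]
k=6: vec[6] = (6+1)%4 = 3 → [7, 2, 0, 1, 1, 1, 3]

[7, 2, 0, 1, 1, 1, 3]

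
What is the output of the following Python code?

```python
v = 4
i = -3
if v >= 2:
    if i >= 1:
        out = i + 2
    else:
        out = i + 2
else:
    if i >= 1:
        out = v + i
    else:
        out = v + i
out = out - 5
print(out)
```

-6

v=4, i=-3
v >= 2 is True; i >= 1 is False
→ out = i + 2 = -1
out = (-1)-5 = -6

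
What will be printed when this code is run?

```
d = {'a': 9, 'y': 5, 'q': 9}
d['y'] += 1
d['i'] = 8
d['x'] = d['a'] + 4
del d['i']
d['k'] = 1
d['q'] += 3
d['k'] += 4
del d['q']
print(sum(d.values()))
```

d['y'] = 5+1 = 6 → {'a': 9, 'y': 6, 'q': 9}
d['i'] = 8 → {'a': 9, 'y': 6, 'q': 9, 'i': 8}
d['x'] = d['a']+4 = 13 → {'a': 9, 'y': 6, 'q': 9, 'i': 8, 'x': 13}
del 'i' → {'a': 9, 'y': 6, 'q': 9, 'x': 13}
d['k'] = 1 → {'a': 9, 'y': 6, 'q': 9, 'x': 13, 'k': 1}
d['q'] = 9+3 = 12 → {'a': 9, 'y': 6, 'q': 12, 'x': 13, 'k': 1}
d['k'] = 1+4 = 5 → {'a': 9, 'y': 6, 'q': 12, 'x': 13, 'k': 5}
del 'q' → {'a': 9, 'y': 6, 'x': 13, 'k': 5}
sum of values = 33

33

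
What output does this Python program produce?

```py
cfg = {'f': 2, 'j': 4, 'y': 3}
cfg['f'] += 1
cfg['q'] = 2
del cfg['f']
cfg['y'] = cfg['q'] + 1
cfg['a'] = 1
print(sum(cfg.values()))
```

10

cfg['f'] = 2+1 = 3 → {'f': 3, 'j': 4, 'y': 3}
cfg['q'] = 2 → {'f': 3, 'j': 4, 'y': 3, 'q': 2}
del 'f' → {'j': 4, 'y': 3, 'q': 2}
cfg['y'] = cfg['q']+1 = 3 → {'j': 4, 'y': 3, 'q': 2}
cfg['a'] = 1 → {'j': 4, 'y': 3, 'q': 2, 'a': 1}
sum of values = 10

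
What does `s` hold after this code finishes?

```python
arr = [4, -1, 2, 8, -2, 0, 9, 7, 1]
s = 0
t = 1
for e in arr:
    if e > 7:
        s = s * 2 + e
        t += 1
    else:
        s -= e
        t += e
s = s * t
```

14

e=4: not >7, s = 0-4 = -4; t=5
e=-1: not >7, s = (-4)-(-1) = -3; t=4
e=2: not >7, s = (-3)-2 = -5; t=6
e=8: >7, s = (-5)*2+8 = -2; t=7
e=-2: not >7, s = (-2)-(-2) = 0; t=5
e=0: not >7, s = 0-0 = 0; t=5
e=9: >7, s = 0*2+9 = 9; t=6
e=7: not >7, s = 9-7 = 2; t=13
e=1: not >7, s = 2-1 = 1; t=14
s*t = 1*14 = 14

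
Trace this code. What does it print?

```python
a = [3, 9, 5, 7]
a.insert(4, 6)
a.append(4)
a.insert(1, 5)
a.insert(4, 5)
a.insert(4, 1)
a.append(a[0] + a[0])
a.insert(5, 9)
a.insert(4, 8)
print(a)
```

[3, 5, 9, 5, 8, 1, 9, 5, 7, 6, 4, 6]

insert 6 at 4 → [3, 9, 5, 7, 6]
append 4 → [3, 9, 5, 7, 6, 4]
insert 5 at 1 → [3, 5, 9, 5, 7, 6, 4]
insert 5 at 4 → [3, 5, 9, 5, 5, 7, 6, 4]
insert 1 at 4 → [3, 5, 9, 5, 1, 5, 7, 6, 4]
append a[0]+a[0] = 3+3 = 6 → [3, 5, 9, 5, 1, 5, 7, 6, 4, 6]
insert 9 at 5 → [3, 5, 9, 5, 1, 9, 5, 7, 6, 4, 6]
insert 8 at 4 → [3, 5, 9, 5, 8, 1, 9, 5, 7, 6, 4, 6]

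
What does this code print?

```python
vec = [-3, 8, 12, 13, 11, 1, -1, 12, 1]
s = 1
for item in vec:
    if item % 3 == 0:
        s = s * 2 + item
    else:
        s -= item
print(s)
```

-49

item=-3: %3==0, s = 1*2+(-3) = -1
item=8: not %3==0, s = (-1)-8 = -9
item=12: %3==0, s = (-9)*2+12 = -6
item=13: not %3==0, s = (-6)-13 = -19
item=11: not %3==0, s = (-19)-11 = -30
item=1: not %3==0, s = (-30)-1 = -31
item=-1: not %3==0, s = (-31)-(-1) = -30
item=12: %3==0, s = (-30)*2+12 = -48
item=1: not %3==0, s = (-48)-1 = -49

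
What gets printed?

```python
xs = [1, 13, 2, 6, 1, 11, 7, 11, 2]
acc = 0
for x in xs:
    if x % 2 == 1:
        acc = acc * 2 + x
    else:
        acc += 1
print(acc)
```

x=1: odd, acc = 0*2+1 = 1
x=13: odd, acc = 1*2+13 = 15
x=2: not odd, acc = 15+1 = 16
x=6: not odd, acc = 16+1 = 17
x=1: odd, acc = 17*2+1 = 35
x=11: odd, acc = 35*2+11 = 81
x=7: odd, acc = 81*2+7 = 169
x=11: odd, acc = 169*2+11 = 349
x=2: not odd, acc = 349+1 = 350

350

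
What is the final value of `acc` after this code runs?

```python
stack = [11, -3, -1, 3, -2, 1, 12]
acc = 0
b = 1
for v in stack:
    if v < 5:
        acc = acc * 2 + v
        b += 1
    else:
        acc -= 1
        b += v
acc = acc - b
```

-109

v=11: not <5, acc = 0-1 = -1; b=12
v=-3: <5, acc = (-1)*2+(-3) = -5; b=13
v=-1: <5, acc = (-5)*2+(-1) = -11; b=14
v=3: <5, acc = (-11)*2+3 = -19; b=15
v=-2: <5, acc = (-19)*2+(-2) = -40; b=16
v=1: <5, acc = (-40)*2+1 = -79; b=17
v=12: not <5, acc = (-79)-1 = -80; b=29
acc-b = (-80)-29 = -109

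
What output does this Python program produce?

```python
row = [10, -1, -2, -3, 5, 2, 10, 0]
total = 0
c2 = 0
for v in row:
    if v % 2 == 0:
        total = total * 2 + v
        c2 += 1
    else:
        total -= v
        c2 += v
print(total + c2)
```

178

v=10: even, total = 0*2+10 = 10; c2=1
v=-1: not even, total = 10-(-1) = 11; c2=0
v=-2: even, total = 11*2+(-2) = 20; c2=1
v=-3: not even, total = 20-(-3) = 23; c2=-2
v=5: not even, total = 23-5 = 18; c2=3
v=2: even, total = 18*2+2 = 38; c2=4
v=10: even, total = 38*2+10 = 86; c2=5
v=0: even, total = 86*2+0 = 172; c2=6
total+c2 = 172+6 = 178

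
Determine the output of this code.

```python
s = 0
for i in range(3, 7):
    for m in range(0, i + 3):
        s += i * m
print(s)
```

i=3,m=0: s = 0+0 = 0
i=3,m=1: s = 0+3 = 3
i=3,m=2: s = 3+6 = 9
i=3,m=3: s = 9+9 = 18
i=3,m=4: s = 18+12 = 30
i=3,m=5: s = 30+15 = 45
i=4,m=0: s = 45+0 = 45
i=4,m=1: s = 45+4 = 49
i=4,m=2: s = 49+8 = 57
i=4,m=3: s = 57+12 = 69
i=4,m=4: s = 69+16 = 85
i=4,m=5: s = 85+20 = 105
i=4,m=6: s = 105+24 = 129
i=5,m=0: s = 129+0 = 129
i=5,m=1: s = 129+5 = 134
i=5,m=2: s = 134+10 = 144
i=5,m=3: s = 144+15 = 159
i=5,m=4: s = 159+20 = 179
i=5,m=5: s = 179+25 = 204
i=5,m=6: s = 204+30 = 234
i=5,m=7: s = 234+35 = 269
i=6,m=0: s = 269+0 = 269
i=6,m=1: s = 269+6 = 275
i=6,m=2: s = 275+12 = 287
i=6,m=3: s = 287+18 = 305
i=6,m=4: s = 305+24 = 329
i=6,m=5: s = 329+30 = 359
i=6,m=6: s = 359+36 = 395
i=6,m=7: s = 395+42 = 437
i=6,m=8: s = 437+48 = 485

485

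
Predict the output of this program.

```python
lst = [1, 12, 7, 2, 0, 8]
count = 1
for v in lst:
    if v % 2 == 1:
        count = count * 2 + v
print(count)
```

13

v=1: odd, count = 1*2+1 = 3
v=12: not odd
v=7: odd, count = 3*2+7 = 13
v=2: not odd
v=0: not odd
v=8: not odd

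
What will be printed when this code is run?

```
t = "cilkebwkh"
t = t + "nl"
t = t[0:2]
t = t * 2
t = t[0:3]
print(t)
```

cic

+ 'nl' → 'cilkebwkhnl'
slice [0:2] → 'ci'
repeat ×2 → 'cici'
slice [0:3] → 'cic'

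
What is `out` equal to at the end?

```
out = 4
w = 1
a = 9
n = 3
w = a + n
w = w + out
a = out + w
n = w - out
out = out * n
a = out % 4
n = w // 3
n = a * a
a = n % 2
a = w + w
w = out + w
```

48

w = 9+3 = 12
w = 12+4 = 16
a = 4+16 = 20
n = 16-4 = 12
out = 4*12 = 48
a = 48%4 = 0
n = 16//3 = 5
n = 0*0 = 0
a = 0%2 = 0
a = 16+16 = 32
w = 48+16 = 64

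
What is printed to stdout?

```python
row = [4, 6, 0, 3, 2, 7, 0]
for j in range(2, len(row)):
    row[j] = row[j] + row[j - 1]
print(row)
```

[4, 6, 6, 9, 11, 18, 18]

j=2: row[2] = 0+6 = 6 → [4, 6, 6, 3, 2, 7, 0]
j=3: row[3] = 3+6 = 9 → [4, 6, 6, 9, 2, 7, 0]
j=4: row[4] = 2+9 = 11 → [4, 6, 6, 9, 11, 7, 0]
j=5: row[5] = 7+11 = 18 → [4, 6, 6, 9, 11, 18, 0]
j=6: row[6] = 0+18 = 18 → [4, 6, 6, 9, 11, 18, 18]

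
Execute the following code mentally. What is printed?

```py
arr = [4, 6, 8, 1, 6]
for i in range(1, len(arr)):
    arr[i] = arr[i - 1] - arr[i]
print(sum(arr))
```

-36

i=1: arr[1] = 4-6 = -2 → [4, -2, 8, 1, 6]
i=2: arr[2] = (-2)-8 = -10 → [4, -2, -10, 1, 6]
i=3: arr[3] = (-10)-1 = -11 → [4, -2, -10, -11, 6]
i=4: arr[4] = (-11)-6 = -17 → [4, -2, -10, -11, -17]
sum = -36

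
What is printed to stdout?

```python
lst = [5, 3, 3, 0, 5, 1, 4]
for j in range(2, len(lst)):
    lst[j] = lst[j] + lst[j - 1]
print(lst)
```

[5, 3, 6, 6, 11, 12, 16]

j=2: lst[2] = 3+3 = 6 → [5, 3, 6, 0, 5, 1, 4]
j=3: lst[3] = 0+6 = 6 → [5, 3, 6, 6, 5, 1, 4]
j=4: lst[4] = 5+6 = 11 → [5, 3, 6, 6, 11, 1, 4]
j=5: lst[5] = 1+11 = 12 → [5, 3, 6, 6, 11, 12, 4]
j=6: lst[6] = 4+12 = 16 → [5, 3, 6, 6, 11, 12, 16]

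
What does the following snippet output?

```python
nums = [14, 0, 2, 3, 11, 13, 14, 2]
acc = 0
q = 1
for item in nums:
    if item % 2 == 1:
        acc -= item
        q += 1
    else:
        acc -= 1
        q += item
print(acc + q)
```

4

item=14: not odd, acc = 0-1 = -1; q=15
item=0: not odd, acc = (-1)-1 = -2; q=15
item=2: not odd, acc = (-2)-1 = -3; q=17
item=3: odd, acc = (-3)-3 = -6; q=18
item=11: odd, acc = (-6)-11 = -17; q=19
item=13: odd, acc = (-17)-13 = -30; q=20
item=14: not odd, acc = (-30)-1 = -31; q=34
item=2: not odd, acc = (-31)-1 = -32; q=36
acc+q = (-32)+36 = 4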